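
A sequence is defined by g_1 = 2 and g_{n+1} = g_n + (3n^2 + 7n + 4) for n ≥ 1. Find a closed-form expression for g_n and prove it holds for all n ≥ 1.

Claim: g_n = n^3 + 2n^2 + n − 2.

Base case: g_1 = 2, and 1^3 + 2·1^2 + 1 − 2 = 2.
Assume g_k = k^3 + 2k^2 + k − 2.
Then g_{k+1} = g_k + (3k^2 + 7k + 4) = (k^3 + 2k^2 + k − 2) + (3k^2 + 7k + 4) = k^3 + 5k^2 + 8k + 2,
and (k+1)^3 + 2·(k+1)^2 + (k+1) − 2 = k^3 + 5k^2 + 8k + 2.
Hence g_n = n^3 + 2n^2 + n − 2 for every n ≥ 1, by induction.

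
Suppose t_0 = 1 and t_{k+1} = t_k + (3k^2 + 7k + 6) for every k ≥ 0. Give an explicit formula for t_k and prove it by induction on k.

Claim: t_k = k^3 + 2k^2 + 3k + 1.

Base case: t_0 = 1, and 0^3 + 2·0^2 + 3·0 + 1 = 1.
Assume t_j = j^3 + 2j^2 + 3j + 1.
Then t_{j+1} = t_j + (3j^2 + 7j + 6) = (j^3 + 2j^2 + 3j + 1) + (3j^2 + 7j + 6) = j^3 + 5j^2 + 10j + 7,
and (j+1)^3 + 2·(j+1)^2 + 3·(j+1) + 1 = j^3 + 5j^2 + 10j + 7.
This completes the inductive step, so t_k = k^3 + 2k^2 + 3k + 1 for all k ≥ 0.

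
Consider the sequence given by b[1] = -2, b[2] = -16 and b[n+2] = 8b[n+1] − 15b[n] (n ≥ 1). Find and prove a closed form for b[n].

Claim: b[n] = -5^n + 3^n.

Base cases: b[1] = -2 and -5^1 + 3^1 = -2; b[2] = -16 and -5^2 + 3^2 = -16.
Assume b[j] = -5^j + 3^j for all 1 ≤ j ≤ m, where m ≥ 2.
Then b[m+1] = 8b[m] − 15b[m−1] = 8·(-5^m + 3^m) − 15·(-5^{m−1} + 3^{m−1}) = -(8·5 − 15)5^{m−1} + (8·3 − 15)3^{m−1} = -25·5^{m−1} + 9·3^{m−1} = -5^{m+1} + 3^{m+1}.
Hence b[n] = -5^n + 3^n for every n ≥ 1, by strong induction.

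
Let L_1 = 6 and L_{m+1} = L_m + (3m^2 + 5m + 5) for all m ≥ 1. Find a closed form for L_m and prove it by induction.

Claim: L_m = m^3 + m^2 + 3m + 1.

Base case: L_1 = 6, and 1^3 + 1^2 + 3·1 + 1 = 6.
Assume L_j = j^3 + j^2 + 3j + 1.
Then L_{j+1} = L_j + (3j^2 + 5j + 5) = (j^3 + j^2 + 3j + 1) + (3j^2 + 5j + 5) = j^3 + 4j^2 + 8j + 6,
and (j+1)^3 + (j+1)^2 + 3·(j+1) + 1 = j^3 + 4j^2 + 8j + 6.
By induction, L_m = m^3 + m^2 + 3m + 1 for all m ≥ 1.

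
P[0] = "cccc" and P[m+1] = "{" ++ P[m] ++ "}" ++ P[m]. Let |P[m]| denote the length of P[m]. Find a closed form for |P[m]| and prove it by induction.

Claim: |P[m]| = 6·2^m − 2.

Base case: |P[0]| = 4, and 6·2^0 − 2 = 4.
Assume |P[r]| = 6·2^r − 2.
Then |P[r+1]| = 1 + |P[r]| + 1 + |P[r]| = 2|P[r]| + 2 = 2(6·2^r − 2) + 2 = 6·2^{r+1} − 4 + 2 = 6·2^{r+1} − 2.
Hence |P[m]| = 6·2^m − 2 for every m ≥ 0, by induction.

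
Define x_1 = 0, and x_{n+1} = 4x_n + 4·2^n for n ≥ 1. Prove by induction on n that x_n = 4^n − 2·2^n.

Base case: x_1 = 0, and 4^1 − 2·2^1 = 4 − 4 = 0.
Assume x_r = 4^r − 2·2^r for some r ≥ 1.
Then x_{r+1} = 4x_r + 4·2^r = 4·(4^r − 2·2^r) + 4·2^r = 4^{r+1} − 8·2^r + 4·2^r = 4^{r+1} − 4·2^r = 4^{r+1} − 2·2^{r+1}.
Hence x_n = 4^n − 2·2^n for every n ≥ 1, by induction.

x_n = 4^n − 2·2^n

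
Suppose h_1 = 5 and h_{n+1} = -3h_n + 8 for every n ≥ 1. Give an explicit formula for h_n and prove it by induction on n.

Claim: h_n = -(-3)^n + 2.

Base case: h_1 = 5, and -(-3)^1 + 2 = 3 + 2 = 5.
Assume h_k = -(-3)^k + 2 for some k ≥ 1.
Then h_{k+1} = -3h_k + 8 = -3·(-(-3)^k + 2) + 8 = 3·(-3)^k − 6 + 8 = -(-3)^{k+1} + 2.
This completes the inductive step, so h_n = -(-3)^n + 2 for all n ≥ 1.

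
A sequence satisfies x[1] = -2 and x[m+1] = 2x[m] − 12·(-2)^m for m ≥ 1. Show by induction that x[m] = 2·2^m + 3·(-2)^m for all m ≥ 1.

Base case: x[1] = -2, and 2·2^1 + 3·(-2)^1 = 4 − 6 = -2.
Assume x[j] = 2·2^j + 3·(-2)^j for some j ≥ 1.
Then x[j+1] = 2x[j] − 12·(-2)^j = 2·(2·2^j + 3·(-2)^j) − 12·(-2)^j = 2·2^{j+1} + 6·(-2)^j − 12·(-2)^j = 2·2^{j+1} − 6·(-2)^j = 2·2^{j+1} + 3·(-2)^{j+1}.
By induction, x[m] = 2·2^m + 3·(-2)^m for all m ≥ 1.

x[m] = 2·2^m + 3·(-2)^m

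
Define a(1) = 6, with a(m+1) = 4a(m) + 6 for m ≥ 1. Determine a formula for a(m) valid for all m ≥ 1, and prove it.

Claim: a(m) = 2·4^m − 2.

Base case: a(1) = 6, and 2·4^1 − 2 = 8 − 2 = 6.
Assume a(k) = 2·4^k − 2 for some k ≥ 1.
Then a(k+1) = 4a(k) + 6 = 4·(2·4^k − 2) + 6 = 8·4^k − 8 + 6 = 2·4^{k+1} − 2.
By induction, a(m) = 2·4^m − 2 for all m ≥ 1.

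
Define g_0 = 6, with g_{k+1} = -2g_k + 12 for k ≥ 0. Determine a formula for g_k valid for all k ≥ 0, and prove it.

Claim: g_k = 2·(-2)^k + 4.

Base case: g_0 = 6, and 2·(-2)^0 + 4 = 2 + 4 = 6.
Assume g_r = 2·(-2)^r + 4 for some r ≥ 0.
Then g_{r+1} = -2g_r + 12 = -2·(2·(-2)^r + 4) + 12 = -4·(-2)^r − 8 + 12 = 2·(-2)^{r+1} + 4.
Hence g_k = 2·(-2)^k + 4 for every k ≥ 0, by induction.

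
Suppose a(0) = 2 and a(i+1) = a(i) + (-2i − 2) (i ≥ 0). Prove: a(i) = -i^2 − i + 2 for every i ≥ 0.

Base case: a(0) = 2, and -0^2 − 0 + 2 = 2.
Assume a(k) = -k^2 − k + 2.
Then a(k+1) = a(k) + (-2k − 2) = (-k^2 − k + 2) + (-2k − 2) = -k^2 − 3k,
and -(k+1)^2 − (k+1) + 2 = -k^2 − 3k.
By induction, a(i) = -i^2 − i + 2 for all i ≥ 0.

a(i) = -i^2 − i + 2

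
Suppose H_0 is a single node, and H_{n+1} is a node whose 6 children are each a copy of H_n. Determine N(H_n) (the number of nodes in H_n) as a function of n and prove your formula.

Claim: N(H_n) = (6^{n+1} − 1)/5.

Base case: N(H_0) = 1, and (6^{0+1} − 1)/5 = 1.
Assume N(H_j) = (6^{j+1} − 1)/5.
Then N(H_{j+1}) = 1 + 6N(H_j) = 1 + 6·(6^{j+1} − 1)/5 = 1 + (6^{j+2} − 6)/5 = (5 + 6^{j+2} − 6)/5 = (6^{j+2} − 1)/5.
This completes the inductive step, so N(H_n) = (6^{n+1} − 1)/5 for all n ≥ 0.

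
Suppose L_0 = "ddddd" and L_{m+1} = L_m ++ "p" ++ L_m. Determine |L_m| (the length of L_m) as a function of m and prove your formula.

Claim: |L_m| = 6·2^m − 1.

Base case: |L_0| = 5, and 6·2^0 − 1 = 5.
Assume |L_k| = 6·2^k − 1.
Then |L_{k+1}| = |L_k| + 1 + |L_k| = 2|L_k| + 1 = 2(6·2^k − 1) + 1 = 6·2^{k+1} − 2 + 1 = 6·2^{k+1} − 1.
By induction, |L_m| = 6·2^m − 1 for all m ≥ 0.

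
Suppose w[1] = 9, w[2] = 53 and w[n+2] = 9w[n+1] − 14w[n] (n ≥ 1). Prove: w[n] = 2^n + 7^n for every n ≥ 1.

Base cases: w[1] = 9 and 2^1 + 7^1 = 9; w[2] = 53 and 2^2 + 7^2 = 53.
Assume w[i] = 2^i + 7^i for all 1 ≤ i ≤ j, where j ≥ 2.
Then w[j+1] = 9w[j] − 14w[j−1] = 9·(2^j + 7^j) − 14·(2^{j−1} + 7^{j−1}) = (9·2 − 14)2^{j−1} + (9·7 − 14)7^{j−1} = 4·2^{j−1} + 49·7^{j−1} = 2^{j+1} + 7^{j+1}.
So the formula holds for j+1, and by strong induction w[n] = 2^n + 7^n for all n ≥ 1.

w[n] = 2^n + 7^n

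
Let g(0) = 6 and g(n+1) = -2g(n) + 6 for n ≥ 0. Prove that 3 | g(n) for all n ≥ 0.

Base case: g(0) = 6 = 3·2, so 3 | g(0).
Assume 3 | g(r), so g(r) = 3t for some integer t.
Then g(r+1) = -2g(r) + 6 = -2·(3t) + 6 = 3(-2t + 2), so 3 | g(r+1).
This completes the inductive step, so 3 | g(n) for all n ≥ 0.

3 | g(n)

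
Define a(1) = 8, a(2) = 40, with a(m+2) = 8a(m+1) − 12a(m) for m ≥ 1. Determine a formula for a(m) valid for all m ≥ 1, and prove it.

Claim: a(m) = 2^m + 6^m.

Base cases: a(1) = 8 and 2^1 + 6^1 = 8; a(2) = 40 and 2^2 + 6^2 = 40.
Assume a(i) = 2^i + 6^i for all 1 ≤ i ≤ j, where j ≥ 2.
Then a(j+1) = 8a(j) − 12a(j−1) = 8·(2^j + 6^j) − 12·(2^{j−1} + 6^{j−1}) = (8·2 − 12)2^{j−1} + (8·6 − 12)6^{j−1} = 4·2^{j−1} + 36·6^{j−1} = 2^{j+1} + 6^{j+1}.
So the formula holds for j+1, and by strong induction a(m) = 2^m + 6^m for all m ≥ 1.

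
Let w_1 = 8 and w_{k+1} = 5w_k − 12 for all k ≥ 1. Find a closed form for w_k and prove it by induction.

Claim: w_k = 5^k + 3.

Base case: w_1 = 8, and 5^1 + 3 = 5 + 3 = 8.
Assume w_m = 5^m + 3 for some m ≥ 1.
Then w_{m+1} = 5w_m − 12 = 5·(5^m + 3) − 12 = 5^{m+1} + 15 − 12 = 5^{m+1} + 3.
By induction, w_k = 5^k + 3 for all k ≥ 1.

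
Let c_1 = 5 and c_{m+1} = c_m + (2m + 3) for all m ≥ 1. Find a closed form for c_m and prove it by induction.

Claim: c_m = m^2 + 2m + 2.

Base case: c_1 = 5, and 1^2 + 2·1 + 2 = 5.
Assume c_r = r^2 + 2r + 2.
Then c_{r+1} = c_r + (2r + 3) = (r^2 + 2r + 2) + (2r + 3) = r^2 + 4r + 5,
and (r+1)^2 + 2·(r+1) + 2 = r^2 + 4r + 5.
By induction, c_m = m^2 + 2m + 2 for all m ≥ 1.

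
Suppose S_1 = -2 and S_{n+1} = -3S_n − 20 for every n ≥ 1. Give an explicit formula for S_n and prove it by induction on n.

Claim: S_n = -(-3)^n − 5.

Base case: S_1 = -2, and -(-3)^1 − 5 = 3 − 5 = -2.
Assume S_j = -(-3)^j − 5 for some j ≥ 1.
Then S_{j+1} = -3S_j − 20 = -3·(-(-3)^j − 5) − 20 = 3·(-3)^j + 15 − 20 = -(-3)^{j+1} − 5.
This completes the inductive step, so S_n = -(-3)^n − 5 for all n ≥ 1.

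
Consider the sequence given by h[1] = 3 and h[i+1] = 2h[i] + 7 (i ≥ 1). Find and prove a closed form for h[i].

Claim: h[i] = 5·2^i − 7.

Base case: h[1] = 3, and 5·2^1 − 7 = 10 − 7 = 3.
Assume h[j] = 5·2^j − 7 for some j ≥ 1.
Then h[j+1] = 2h[j] + 7 = 2·(5·2^j − 7) + 7 = 10·2^j − 14 + 7 = 5·2^{j+1} − 7.
So the formula holds for j+1, and by induction h[i] = 5·2^i − 7 for all i ≥ 1.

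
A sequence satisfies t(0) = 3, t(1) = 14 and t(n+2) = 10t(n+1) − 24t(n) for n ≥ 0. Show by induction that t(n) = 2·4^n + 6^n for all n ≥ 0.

Base cases: t(0) = 3 and 2·4^0 + 6^0 = 3; t(1) = 14 and 2·4^1 + 6^1 = 14.
Assume t(j) = 2·4^j + 6^j for all 0 ≤ j ≤ k, where k ≥ 1.
Then t(k+1) = 10t(k) − 24t(k−1) = 10·(2·4^k + 6^k) − 24·(2·4^{k−1} + 6^{k−1}) = 2·(10·4 − 24)4^{k−1} + (10·6 − 24)6^{k−1} = 32·4^{k−1} + 36·6^{k−1} = 2·4^{k+1} + 6^{k+1}.
So the formula holds for k+1, and by strong induction t(n) = 2·4^n + 6^n for all n ≥ 0.

t(n) = 2·4^n + 6^n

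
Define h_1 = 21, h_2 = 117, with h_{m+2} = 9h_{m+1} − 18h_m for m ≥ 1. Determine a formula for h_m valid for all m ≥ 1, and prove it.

Claim: h_m = 3·6^m + 3^m.

Base cases: h_1 = 21 and 3·6^1 + 3^1 = 21; h_2 = 117 and 3·6^2 + 3^2 = 117.
Assume h_j = 3·6^j + 3^j for all 1 ≤ j ≤ k, where k ≥ 2.
Then h_{k+1} = 9h_k − 18h_{k−1} = 9·(3·6^k + 3^k) − 18·(3·6^{k−1} + 3^{k−1}) = 3·(9·6 − 18)6^{k−1} + (9·3 − 18)3^{k−1} = 108·6^{k−1} + 9·3^{k−1} = 3·6^{k+1} + 3^{k+1}.
By strong induction, h_m = 3·6^m + 3^m for all m ≥ 1.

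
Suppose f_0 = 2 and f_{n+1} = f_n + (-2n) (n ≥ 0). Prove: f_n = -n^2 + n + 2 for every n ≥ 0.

Base case: f_0 = 2, and -0^2 + 0 + 2 = 2.
Assume f_j = -j^2 + j + 2.
Then f_{j+1} = f_j + (-2j) = (-j^2 + j + 2) + (-2j) = -j^2 − j + 2,
and -(j+1)^2 + (j+1) + 2 = -j^2 − j + 2.
By induction, f_n = -n^2 + n + 2 for all n ≥ 0.

f_n = -n^2 + n + 2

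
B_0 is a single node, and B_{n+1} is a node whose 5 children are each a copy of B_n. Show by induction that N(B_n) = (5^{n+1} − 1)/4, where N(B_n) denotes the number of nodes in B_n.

Base case: N(B_0) = 1, and (5^{0+1} − 1)/4 = 1.
Assume N(B_j) = (5^{j+1} − 1)/4.
Then N(B_{j+1}) = 1 + 5N(B_j) = 1 + 5·(5^{j+1} − 1)/4 = 1 + (5^{j+2} − 5)/4 = (4 + 5^{j+2} − 5)/4 = (5^{j+2} − 1)/4.
This completes the inductive step, so N(B_n) = (5^{n+1} − 1)/4 for all n ≥ 0.

N(B_n) = (5^{n+1} − 1)/4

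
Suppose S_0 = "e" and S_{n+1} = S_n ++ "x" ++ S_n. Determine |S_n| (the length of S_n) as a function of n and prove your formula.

Claim: |S_n| = 2^{n+1} − 1.

Base case: |S_0| = 1, and 2^{0+1} − 1 = 1.
Assume |S_m| = 2^{m+1} − 1.
Then |S_{m+1}| = |S_m| + 1 + |S_m| = 2|S_m| + 1 = 2(2^{m+1} − 1) + 1 = 2^{m+2} − 2 + 1 = 2^{m+2} − 1.
Hence |S_n| = 2^{n+1} − 1 for every n ≥ 0, by induction.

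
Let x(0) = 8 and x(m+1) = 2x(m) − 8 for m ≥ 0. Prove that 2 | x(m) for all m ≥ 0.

Base case: x(0) = 8 = 2·4, so 2 | x(0).
Assume 2 | x(j), so x(j) = 2t for some integer t.
Then x(j+1) = 2x(j) − 8 = 2·(2t) − 8 = 2(2t − 4), so 2 | x(j+1).
Hence 2 | x(m) for every m ≥ 0, by induction.

2 | x(m)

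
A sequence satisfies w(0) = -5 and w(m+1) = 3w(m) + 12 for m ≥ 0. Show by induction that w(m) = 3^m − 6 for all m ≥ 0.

Base case: w(0) = -5, and 3^0 − 6 = 1 − 6 = -5.
Assume w(k) = 3^k − 6 for some k ≥ 0.
Then w(k+1) = 3w(k) + 12 = 3·(3^k − 6) + 12 = 3^{k+1} − 18 + 12 = 3^{k+1} − 6.
Hence w(m) = 3^m − 6 for every m ≥ 0, by induction.

w(m) = 3^m − 6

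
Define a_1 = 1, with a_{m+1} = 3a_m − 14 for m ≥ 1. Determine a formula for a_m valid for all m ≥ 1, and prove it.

Claim: a_m = -2·3^m + 7.

Base case: a_1 = 1, and -2·3^1 + 7 = -6 + 7 = 1.
Assume a_r = -2·3^r + 7 for some r ≥ 1.
Then a_{r+1} = 3a_r − 14 = 3·(-2·3^r + 7) − 14 = -6·3^r + 21 − 14 = -2·3^{r+1} + 7.
So the formula holds for r+1, and by induction a_m = -2·3^m + 7 for all m ≥ 1.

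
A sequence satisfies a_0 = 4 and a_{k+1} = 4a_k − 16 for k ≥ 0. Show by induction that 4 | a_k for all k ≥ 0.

Base case: a_0 = 4 = 4·1, so 4 | a_0.
Assume 4 | a_j, so a_j = 4t for some integer t.
Then a_{j+1} = 4a_j − 16 = 4·(4t) − 16 = 4(4t − 4), so 4 | a_{j+1}.
Hence 4 | a_k for every k ≥ 0, by induction.

4 | a_k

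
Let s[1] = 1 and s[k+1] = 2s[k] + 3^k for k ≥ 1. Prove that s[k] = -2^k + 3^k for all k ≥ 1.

Base case: s[1] = 1, and -2^1 + 3^1 = -2 + 3 = 1.
Assume s[r] = -2^r + 3^r for some r ≥ 1.
Then s[r+1] = 2s[r] + 3^r = 2·(-2^r + 3^r) + 3^r = -2^{r+1} + 2·3^r + 3^r = -2^{r+1} + 3·3^r = -2^{r+1} + 3^{r+1}.
This completes the inductive step, so s[k] = -2^k + 3^k for all k ≥ 1.

s[k] = -2^k + 3^k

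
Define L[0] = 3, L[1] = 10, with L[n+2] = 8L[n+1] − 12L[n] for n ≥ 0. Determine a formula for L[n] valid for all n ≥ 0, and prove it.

Claim: L[n] = 2·2^n + 6^n.

Base cases: L[0] = 3 and 2·2^0 + 6^0 = 3; L[1] = 10 and 2·2^1 + 6^1 = 10.
Assume L[j] = 2·2^j + 6^j for all 0 ≤ j ≤ k, where k ≥ 1.
Then L[k+1] = 8L[k] − 12L[k−1] = 8·(2·2^k + 6^k) − 12·(2·2^{k−1} + 6^{k−1}) = 2·(8·2 − 12)2^{k−1} + (8·6 − 12)6^{k−1} = 8·2^{k−1} + 36·6^{k−1} = 2·2^{k+1} + 6^{k+1}.
So the formula holds for k+1, and by strong induction L[n] = 2·2^n + 6^n for all n ≥ 0.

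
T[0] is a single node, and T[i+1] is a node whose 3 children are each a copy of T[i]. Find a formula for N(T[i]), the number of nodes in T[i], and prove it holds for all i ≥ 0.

Claim: N(T[i]) = (3^{i+1} − 1)/2.

Base case: N(T[0]) = 1, and (3^{0+1} − 1)/2 = 1.
Assume N(T[j]) = (3^{j+1} − 1)/2.
Then N(T[j+1]) = 1 + 3N(T[j]) = 1 + 3·(3^{j+1} − 1)/2 = 1 + (3^{j+2} − 3)/2 = (2 + 3^{j+2} − 3)/2 = (3^{j+2} − 1)/2.
Hence N(T[i]) = (3^{i+1} − 1)/2 for every i ≥ 0, by induction.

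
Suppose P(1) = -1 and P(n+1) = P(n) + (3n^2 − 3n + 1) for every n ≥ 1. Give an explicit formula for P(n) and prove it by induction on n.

Claim: P(n) = n^3 − 3n^2 + 3n − 2.

Base case: P(1) = -1, and 1^3 − 3·1^2 + 3·1 − 2 = -1.
Assume P(k) = k^3 − 3k^2 + 3k − 2.
Then P(k+1) = P(k) + (3k^2 − 3k + 1) = (k^3 − 3k^2 + 3k − 2) + (3k^2 − 3k + 1) = k^3 − 1,
and (k+1)^3 − 3·(k+1)^2 + 3·(k+1) − 2 = k^3 − 1.
Hence P(n) = n^3 − 3n^2 + 3n − 2 for every n ≥ 1, by induction.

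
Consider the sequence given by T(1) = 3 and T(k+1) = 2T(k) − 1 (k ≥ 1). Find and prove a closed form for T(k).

Claim: T(k) = 2^k + 1.

Base case: T(1) = 3, and 2^1 + 1 = 2 + 1 = 3.
Assume T(m) = 2^m + 1 for some m ≥ 1.
Then T(m+1) = 2T(m) − 1 = 2·(2^m + 1) − 1 = 2^{m+1} + 2 − 1 = 2^{m+1} + 1.
Hence T(k) = 2^k + 1 for every k ≥ 1, by induction.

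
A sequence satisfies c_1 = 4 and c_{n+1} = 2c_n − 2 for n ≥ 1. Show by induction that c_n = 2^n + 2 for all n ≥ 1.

Base case: c_1 = 4, and 2^1 + 2 = 2 + 2 = 4.
Assume c_m = 2^m + 2 for some m ≥ 1.
Then c_{m+1} = 2c_m − 2 = 2·(2^m + 2) − 2 = 2^{m+1} + 4 − 2 = 2^{m+1} + 2.
Hence c_n = 2^n + 2 for every n ≥ 1, by induction.

c_n = 2^n + 2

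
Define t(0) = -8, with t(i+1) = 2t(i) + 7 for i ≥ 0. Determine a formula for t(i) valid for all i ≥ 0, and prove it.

Claim: t(i) = -2^i − 7.

Base case: t(0) = -8, and -2^0 − 7 = -1 − 7 = -8.
Assume t(k) = -2^k − 7 for some k ≥ 0.
Then t(k+1) = 2t(k) + 7 = 2·(-2^k − 7) + 7 = -2^{k+1} − 14 + 7 = -2^{k+1} − 7.
Hence t(i) = -2^i − 7 for every i ≥ 0, by induction.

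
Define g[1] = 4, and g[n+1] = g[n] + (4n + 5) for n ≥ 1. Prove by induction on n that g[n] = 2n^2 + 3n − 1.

Base case: g[1] = 4, and 2·1^2 + 3·1 − 1 = 4.
Assume g[j] = 2j^2 + 3j − 1.
Then g[j+1] = g[j] + (4j + 5) = (2j^2 + 3j − 1) + (4j + 5) = 2j^2 + 7j + 4,
and 2·(j+1)^2 + 3·(j+1) − 1 = 2j^2 + 7j + 4.
By induction, g[n] = 2n^2 + 3n − 1 for all n ≥ 1.

g[n] = 2n^2 + 3n − 1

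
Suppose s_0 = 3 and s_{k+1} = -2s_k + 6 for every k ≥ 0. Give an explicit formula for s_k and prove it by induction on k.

Claim: s_k = (-2)^k + 2.

Base case: s_0 = 3, and (-2)^0 + 2 = 1 + 2 = 3.
Assume s_j = (-2)^j + 2 for some j ≥ 0.
Then s_{j+1} = -2s_j + 6 = -2·((-2)^j + 2) + 6 = -2·(-2)^j − 4 + 6 = (-2)^{j+1} + 2.
By induction, s_k = (-2)^k + 2 for all k ≥ 0.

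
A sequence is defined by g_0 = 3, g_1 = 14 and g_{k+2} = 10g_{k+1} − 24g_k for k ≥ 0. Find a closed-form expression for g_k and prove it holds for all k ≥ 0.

Claim: g_k = 6^k + 2·4^k.

Base cases: g_0 = 3 and 6^0 + 2·4^0 = 3; g_1 = 14 and 6^1 + 2·4^1 = 14.
Assume g_i = 6^i + 2·4^i for all 0 ≤ i ≤ j, where j ≥ 1.
Then g_{j+1} = 10g_j − 24g_{j−1} = 10·(6^j + 2·4^j) − 24·(6^{j−1} + 2·4^{j−1}) = (10·6 − 24)6^{j−1} + 2·(10·4 − 24)4^{j−1} = 36·6^{j−1} + 32·4^{j−1} = 6^{j+1} + 2·4^{j+1}.
By strong induction, g_k = 6^k + 2·4^k for all k ≥ 0.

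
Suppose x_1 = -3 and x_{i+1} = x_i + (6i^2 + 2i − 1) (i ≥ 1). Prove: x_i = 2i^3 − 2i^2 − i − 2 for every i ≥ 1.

Base case: x_1 = -3, and 2·1^3 − 2·1^2 − 1 − 2 = -3.
Assume x_k = 2k^3 − 2k^2 − k − 2.
Then x_{k+1} = x_k + (6k^2 + 2k − 1) = (2k^3 − 2k^2 − k − 2) + (6k^2 + 2k − 1) = 2k^3 + 4k^2 + k − 3,
and 2·(k+1)^3 − 2·(k+1)^2 − (k+1) − 2 = 2k^3 + 4k^2 + k − 3.
Hence x_i = 2i^3 − 2i^2 − i − 2 for every i ≥ 1, by induction.

x_i = 2i^3 − 2i^2 − i − 2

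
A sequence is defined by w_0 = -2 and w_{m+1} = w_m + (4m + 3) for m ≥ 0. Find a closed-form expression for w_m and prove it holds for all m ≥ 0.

Claim: w_m = 2m^2 + m − 2.

Base case: w_0 = -2, and 2·0^2 + 0 − 2 = -2.
Assume w_j = 2j^2 + j − 2.
Then w_{j+1} = w_j + (4j + 3) = (2j^2 + j − 2) + (4j + 3) = 2j^2 + 5j + 1,
and 2·(j+1)^2 + (j+1) − 2 = 2j^2 + 5j + 1.
This completes the inductive step, so w_m = 2m^2 + m − 2 for all m ≥ 0.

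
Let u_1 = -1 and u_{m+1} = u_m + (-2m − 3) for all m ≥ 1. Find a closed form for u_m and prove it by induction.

Claim: u_m = -m^2 − 2m + 2.

Base case: u_1 = -1, and -1^2 − 2·1 + 2 = -1.
Assume u_k = -k^2 − 2k + 2.
Then u_{k+1} = u_k + (-2k − 3) = (-k^2 − 2k + 2) + (-2k − 3) = -k^2 − 4k − 1,
and -(k+1)^2 − 2·(k+1) + 2 = -k^2 − 4k − 1.
By induction, u_m = -m^2 − 2m + 2 for all m ≥ 1.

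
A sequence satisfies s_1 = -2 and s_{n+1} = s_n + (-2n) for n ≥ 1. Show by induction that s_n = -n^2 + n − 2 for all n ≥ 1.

Base case: s_1 = -2, and -1^2 + 1 − 2 = -2.
Assume s_r = -r^2 + r − 2.
Then s_{r+1} = s_r + (-2r) = (-r^2 + r − 2) + (-2r) = -r^2 − r − 2,
and -(r+1)^2 + (r+1) − 2 = -r^2 − r − 2.
Hence s_n = -n^2 + n − 2 for every n ≥ 1, by induction.

s_n = -n^2 + n − 2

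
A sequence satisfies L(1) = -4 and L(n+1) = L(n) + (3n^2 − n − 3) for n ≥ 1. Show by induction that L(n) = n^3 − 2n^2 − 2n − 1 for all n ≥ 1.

Base case: L(1) = -4, and 1^3 − 2·1^2 − 2·1 − 1 = -4.
Assume L(r) = r^3 − 2r^2 − 2r − 1.
Then L(r+1) = L(r) + (3r^2 − r − 3) = (r^3 − 2r^2 − 2r − 1) + (3r^2 − r − 3) = r^3 + r^2 − 3r − 4,
and (r+1)^3 − 2·(r+1)^2 − 2·(r+1) − 1 = r^3 + r^2 − 3r − 4.
By induction, L(n) = n^3 − 2n^2 − 2n − 1 for all n ≥ 1.

L(n) = n^3 − 2n^2 − 2n − 1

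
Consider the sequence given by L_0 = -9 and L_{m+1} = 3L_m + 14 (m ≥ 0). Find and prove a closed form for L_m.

Claim: L_m = -2·3^m − 7.

Base case: L_0 = -9, and -2·3^0 − 7 = -2 − 7 = -9.
Assume L_j = -2·3^j − 7 for some j ≥ 0.
Then L_{j+1} = 3L_j + 14 = 3·(-2·3^j − 7) + 14 = -6·3^j − 21 + 14 = -2·3^{j+1} − 7.
So the formula holds for j+1, and by induction L_m = -2·3^m − 7 for all m ≥ 0.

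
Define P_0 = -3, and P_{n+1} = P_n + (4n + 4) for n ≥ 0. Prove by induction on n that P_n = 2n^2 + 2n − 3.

Base case: P_0 = -3, and 2·0^2 + 2·0 − 3 = -3.
Assume P_m = 2m^2 + 2m − 3.
Then P_{m+1} = P_m + (4m + 4) = (2m^2 + 2m − 3) + (4m + 4) = 2m^2 + 6m + 1,
and 2·(m+1)^2 + 2·(m+1) − 3 = 2m^2 + 6m + 1.
This completes the inductive step, so P_n = 2n^2 + 2n − 3 for all n ≥ 0.

P_n = 2n^2 + 2n − 3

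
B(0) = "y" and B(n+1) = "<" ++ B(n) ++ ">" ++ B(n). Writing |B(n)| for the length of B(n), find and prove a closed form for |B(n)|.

Claim: |B(n)| = 3·2^n − 2.

Base case: |B(0)| = 1, and 3·2^0 − 2 = 1.
Assume |B(j)| = 3·2^j − 2.
Then |B(j+1)| = 1 + |B(j)| + 1 + |B(j)| = 2|B(j)| + 2 = 2(3·2^j − 2) + 2 = 3·2^{j+1} − 4 + 2 = 3·2^{j+1} − 2.
This completes the inductive step, so |B(n)| = 3·2^n − 2 for all n ≥ 0.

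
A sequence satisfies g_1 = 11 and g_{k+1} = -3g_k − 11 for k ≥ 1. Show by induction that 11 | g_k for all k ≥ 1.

Base case: g_1 = 11 = 11·1, so 11 | g_1.
Assume 11 | g_r, so g_r = 11t for some integer t.
Then g_{r+1} = -3g_r − 11 = -3·(11t) − 11 = 11(-3t − 1), so 11 | g_{r+1}.
Hence 11 | g_k for every k ≥ 1, by induction.

11 | g_k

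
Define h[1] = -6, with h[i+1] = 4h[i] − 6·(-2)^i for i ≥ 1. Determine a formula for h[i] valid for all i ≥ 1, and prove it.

Claim: h[i] = -4^i + (-2)^i.

Base case: h[1] = -6, and -4^1 + (-2)^1 = -4 − 2 = -6.
Assume h[m] = -4^m + (-2)^m for some m ≥ 1.
Then h[m+1] = 4h[m] − 6·(-2)^m = 4·(-4^m + (-2)^m) − 6·(-2)^m = -4^{m+1} + 4·(-2)^m − 6·(-2)^m = -4^{m+1} − 2·(-2)^m = -4^{m+1} + (-2)^{m+1}.
This completes the inductive step, so h[i] = -4^i + (-2)^i for all i ≥ 1.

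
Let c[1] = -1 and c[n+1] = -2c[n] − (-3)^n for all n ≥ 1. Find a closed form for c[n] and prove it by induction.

Claim: c[n] = -(-2)^n + (-3)^n.

Base case: c[1] = -1, and -(-2)^1 + (-3)^1 = 2 − 3 = -1.
Assume c[m] = -(-2)^m + (-3)^m for some m ≥ 1.
Then c[m+1] = -2c[m] − (-3)^m = -2·(-(-2)^m + (-3)^m) − (-3)^m = -(-2)^{m+1} − 2·(-3)^m − (-3)^m = -(-2)^{m+1} − 3·(-3)^m = -(-2)^{m+1} + (-3)^{m+1}.
Hence c[n] = -(-2)^n + (-3)^n for every n ≥ 1, by induction.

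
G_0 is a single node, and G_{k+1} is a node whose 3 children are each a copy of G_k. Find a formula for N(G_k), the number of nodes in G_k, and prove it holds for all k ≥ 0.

Claim: N(G_k) = (3^{k+1} − 1)/2.

Base case: N(G_0) = 1, and (3^{0+1} − 1)/2 = 1.
Assume N(G_j) = (3^{j+1} − 1)/2.
Then N(G_{j+1}) = 1 + 3N(G_j) = 1 + 3·(3^{j+1} − 1)/2 = 1 + (3^{j+2} − 3)/2 = (2 + 3^{j+2} − 3)/2 = (3^{j+2} − 1)/2.
This completes the inductive step, so N(G_k) = (3^{k+1} − 1)/2 for all k ≥ 0.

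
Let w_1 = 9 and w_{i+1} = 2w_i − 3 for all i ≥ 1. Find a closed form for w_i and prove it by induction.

Claim: w_i = 3·2^i + 3.

Base case: w_1 = 9, and 3·2^1 + 3 = 6 + 3 = 9.
Assume w_k = 3·2^k + 3 for some k ≥ 1.
Then w_{k+1} = 2w_k − 3 = 2·(3·2^k + 3) − 3 = 6·2^k + 6 − 3 = 3·2^{k+1} + 3.
Hence w_i = 3·2^i + 3 for every i ≥ 1, by induction.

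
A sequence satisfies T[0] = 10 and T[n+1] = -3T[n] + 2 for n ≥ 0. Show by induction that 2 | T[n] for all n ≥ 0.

Base case: T[0] = 10 = 2·5, so 2 | T[0].
Assume 2 | T[r], so T[r] = 2t for some integer t.
Then T[r+1] = -3T[r] + 2 = -3·(2t) + 2 = 2(-3t + 1), so 2 | T[r+1].
So the property holds for r+1, and by induction 2 | T[n] for all n ≥ 0.

2 | T[n]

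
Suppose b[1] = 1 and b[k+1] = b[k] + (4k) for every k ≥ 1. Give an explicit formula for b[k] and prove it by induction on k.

Claim: b[k] = 2k^2 − 2k + 1.

Base case: b[1] = 1, and 2·1^2 − 2·1 + 1 = 1.
Assume b[m] = 2m^2 − 2m + 1.
Then b[m+1] = b[m] + (4m) = (2m^2 − 2m + 1) + (4m) = 2m^2 + 2m + 1,
and 2·(m+1)^2 − 2·(m+1) + 1 = 2m^2 + 2m + 1.
This completes the inductive step, so b[k] = 2k^2 − 2k + 1 for all k ≥ 1.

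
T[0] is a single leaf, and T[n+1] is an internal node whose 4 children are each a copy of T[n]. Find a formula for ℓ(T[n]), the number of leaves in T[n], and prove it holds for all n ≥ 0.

Claim: ℓ(T[n]) = 4^n.

Base case: ℓ(T[0]) = 1, and 4^0 = 1.
Assume ℓ(T[r]) = 4^r.
Then ℓ(T[r+1]) = 4·ℓ(T[r]) = 4·4^r = 4^{r+1}.
Hence ℓ(T[n]) = 4^n for every n ≥ 0, by induction.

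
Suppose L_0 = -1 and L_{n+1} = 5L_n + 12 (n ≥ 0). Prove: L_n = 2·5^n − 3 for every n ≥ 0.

Base case: L_0 = -1, and 2·5^0 − 3 = 2 − 3 = -1.
Assume L_k = 2·5^k − 3 for some k ≥ 0.
Then L_{k+1} = 5L_k + 12 = 5·(2·5^k − 3) + 12 = 10·5^k − 15 + 12 = 2·5^{k+1} − 3.
Hence L_n = 2·5^n − 3 for every n ≥ 0, by induction.

L_n = 2·5^n − 3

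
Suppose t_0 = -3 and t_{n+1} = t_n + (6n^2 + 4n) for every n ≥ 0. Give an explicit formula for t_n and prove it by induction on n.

Claim: t_n = 2n^3 − n^2 − n − 3.

Base case: t_0 = -3, and 2·0^3 − 0^2 − 0 − 3 = -3.
Assume t_j = 2j^3 − j^2 − j − 3.
Then t_{j+1} = t_j + (6j^2 + 4j) = (2j^3 − j^2 − j − 3) + (6j^2 + 4j) = 2j^3 + 5j^2 + 3j − 3,
and 2·(j+1)^3 − (j+1)^2 − (j+1) − 3 = 2j^3 + 5j^2 + 3j − 3.
Hence t_n = 2n^3 − n^2 − n − 3 for every n ≥ 0, by induction.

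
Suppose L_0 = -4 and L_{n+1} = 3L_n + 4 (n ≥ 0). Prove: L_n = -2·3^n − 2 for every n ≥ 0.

Base case: L_0 = -4, and -2·3^0 − 2 = -2 − 2 = -4.
Assume L_k = -2·3^k − 2 for some k ≥ 0.
Then L_{k+1} = 3L_k + 4 = 3·(-2·3^k − 2) + 4 = -6·3^k − 6 + 4 = -2·3^{k+1} − 2.
By induction, L_n = -2·3^n − 2 for all n ≥ 0.

L_n = -2·3^n − 2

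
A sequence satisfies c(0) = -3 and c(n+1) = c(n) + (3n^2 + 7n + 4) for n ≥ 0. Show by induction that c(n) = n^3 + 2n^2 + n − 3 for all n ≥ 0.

Base case: c(0) = -3, and 0^3 + 2·0^2 + 0 − 3 = -3.
Assume c(j) = j^3 + 2j^2 + j − 3.
Then c(j+1) = c(j) + (3j^2 + 7j + 4) = (j^3 + 2j^2 + j − 3) + (3j^2 + 7j + 4) = j^3 + 5j^2 + 8j + 1,
and (j+1)^3 + 2·(j+1)^2 + (j+1) − 3 = j^3 + 5j^2 + 8j + 1.
By induction, c(n) = n^3 + 2n^2 + n − 3 for all n ≥ 0.

c(n) = n^3 + 2n^2 + n − 3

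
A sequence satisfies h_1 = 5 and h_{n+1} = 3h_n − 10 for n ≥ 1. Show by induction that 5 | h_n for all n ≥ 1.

Base case: h_1 = 5 = 5·1, so 5 | h_1.
Assume 5 | h_r, so h_r = 5t for some integer t.
Then h_{r+1} = 3h_r − 10 = 3·(5t) − 10 = 5(3t − 2), so 5 | h_{r+1}.
So the property holds for r+1, and by induction 5 | h_n for all n ≥ 1.

5 | h_n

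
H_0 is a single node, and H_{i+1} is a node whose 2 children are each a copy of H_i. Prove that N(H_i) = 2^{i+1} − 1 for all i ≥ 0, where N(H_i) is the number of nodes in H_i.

Base case: N(H_0) = 1, and 2^{0+1} − 1 = 1.
Assume N(H_j) = 2^{j+1} − 1.
Then N(H_{j+1}) = 1 + 2N(H_j) = 1 + 2(2^{j+1} − 1) = 2^{j+2} − 2 + 1 = 2^{j+2} − 1.
Hence N(H_i) = 2^{i+1} − 1 for every i ≥ 0, by induction.

N(H_i) = 2^{i+1} − 1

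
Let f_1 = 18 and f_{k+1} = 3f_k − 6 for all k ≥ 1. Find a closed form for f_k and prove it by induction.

Claim: f_k = 5·3^k + 3.

Base case: f_1 = 18, and 5·3^1 + 3 = 15 + 3 = 18.
Assume f_r = 5·3^r + 3 for some r ≥ 1.
Then f_{r+1} = 3f_r − 6 = 3·(5·3^r + 3) − 6 = 15·3^r + 9 − 6 = 5·3^{r+1} + 3.
So the formula holds for r+1, and by induction f_k = 5·3^k + 3 for all k ≥ 1.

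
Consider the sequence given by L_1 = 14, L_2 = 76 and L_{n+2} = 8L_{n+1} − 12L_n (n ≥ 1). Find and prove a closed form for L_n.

Claim: L_n = 2^n + 2·6^n.

Base cases: L_1 = 14 and 2^1 + 2·6^1 = 14; L_2 = 76 and 2^2 + 2·6^2 = 76.
Assume L_i = 2^i + 2·6^i for all 1 ≤ i ≤ j, where j ≥ 2.
Then L_{j+1} = 8L_j − 12L_{j−1} = 8·(2^j + 2·6^j) − 12·(2^{j−1} + 2·6^{j−1}) = (8·2 − 12)2^{j−1} + 2·(8·6 − 12)6^{j−1} = 4·2^{j−1} + 72·6^{j−1} = 2^{j+1} + 2·6^{j+1}.
Hence L_n = 2^n + 2·6^n for every n ≥ 1, by strong induction.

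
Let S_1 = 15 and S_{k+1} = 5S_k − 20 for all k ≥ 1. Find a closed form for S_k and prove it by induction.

Claim: S_k = 2·5^k + 5.

Base case: S_1 = 15, and 2·5^1 + 5 = 10 + 5 = 15.
Assume S_r = 2·5^r + 5 for some r ≥ 1.
Then S_{r+1} = 5S_r − 20 = 5·(2·5^r + 5) − 20 = 10·5^r + 25 − 20 = 2·5^{r+1} + 5.
This completes the inductive step, so S_k = 2·5^k + 5 for all k ≥ 1.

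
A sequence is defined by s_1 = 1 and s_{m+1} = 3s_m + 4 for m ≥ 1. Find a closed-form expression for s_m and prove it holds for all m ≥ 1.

Claim: s_m = 3^m − 2.

Base case: s_1 = 1, and 3^1 − 2 = 3 − 2 = 1.
Assume s_j = 3^j − 2 for some j ≥ 1.
Then s_{j+1} = 3s_j + 4 = 3·(3^j − 2) + 4 = 3^{j+1} − 6 + 4 = 3^{j+1} − 2.
This completes the inductive step, so s_m = 3^m − 2 for all m ≥ 1.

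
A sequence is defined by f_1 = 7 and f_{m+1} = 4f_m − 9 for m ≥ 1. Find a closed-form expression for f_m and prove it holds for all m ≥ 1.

Claim: f_m = 4^m + 3.

Base case: f_1 = 7, and 4^1 + 3 = 4 + 3 = 7.
Assume f_k = 4^k + 3 for some k ≥ 1.
Then f_{k+1} = 4f_k − 9 = 4·(4^k + 3) − 9 = 4^{k+1} + 12 − 9 = 4^{k+1} + 3.
This completes the inductive step, so f_m = 4^m + 3 for all m ≥ 1.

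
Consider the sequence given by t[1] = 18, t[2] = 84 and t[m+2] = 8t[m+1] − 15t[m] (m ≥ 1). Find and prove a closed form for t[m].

Claim: t[m] = 3·5^m + 3^m.

Base cases: t[1] = 18 and 3·5^1 + 3^1 = 18; t[2] = 84 and 3·5^2 + 3^2 = 84.
Assume t[j] = 3·5^j + 3^j for all 1 ≤ j ≤ r, where r ≥ 2.
Then t[r+1] = 8t[r] − 15t[r−1] = 8·(3·5^r + 3^r) − 15·(3·5^{r−1} + 3^{r−1}) = 3·(8·5 − 15)5^{r−1} + (8·3 − 15)3^{r−1} = 75·5^{r−1} + 9·3^{r−1} = 3·5^{r+1} + 3^{r+1}.
So the formula holds for r+1, and by strong induction t[m] = 3·5^m + 3^m for all m ≥ 1.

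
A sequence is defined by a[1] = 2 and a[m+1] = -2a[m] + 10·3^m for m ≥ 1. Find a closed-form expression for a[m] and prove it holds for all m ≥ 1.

Claim: a[m] = 2·(-2)^m + 2·3^m.

Base case: a[1] = 2, and 2·(-2)^1 + 2·3^1 = -4 + 6 = 2.
Assume a[k] = 2·(-2)^k + 2·3^k for some k ≥ 1.
Then a[k+1] = -2a[k] + 10·3^k = -2·(2·(-2)^k + 2·3^k) + 10·3^k = 2·(-2)^{k+1} − 4·3^k + 10·3^k = 2·(-2)^{k+1} + 6·3^k = 2·(-2)^{k+1} + 2·3^{k+1}.
So the formula holds for k+1, and by induction a[m] = 2·(-2)^m + 2·3^m for all m ≥ 1.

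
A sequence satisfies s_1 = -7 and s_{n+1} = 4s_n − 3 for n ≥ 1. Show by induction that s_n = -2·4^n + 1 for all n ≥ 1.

Base case: s_1 = -7, and -2·4^1 + 1 = -8 + 1 = -7.
Assume s_m = -2·4^m + 1 for some m ≥ 1.
Then s_{m+1} = 4s_m − 3 = 4·(-2·4^m + 1) − 3 = -8·4^m + 4 − 3 = -2·4^{m+1} + 1.
This completes the inductive step, so s_n = -2·4^n + 1 for all n ≥ 1.

s_n = -2·4^n + 1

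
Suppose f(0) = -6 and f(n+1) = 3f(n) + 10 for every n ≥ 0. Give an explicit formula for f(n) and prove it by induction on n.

Claim: f(n) = -3^n − 5.

Base case: f(0) = -6, and -3^0 − 5 = -1 − 5 = -6.
Assume f(j) = -3^j − 5 for some j ≥ 0.
Then f(j+1) = 3f(j) + 10 = 3·(-3^j − 5) + 10 = -3^{j+1} − 15 + 10 = -3^{j+1} − 5.
So the formula holds for j+1, and by induction f(n) = -3^n − 5 for all n ≥ 0.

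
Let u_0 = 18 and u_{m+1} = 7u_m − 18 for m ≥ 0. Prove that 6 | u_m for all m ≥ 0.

Base case: u_0 = 18 = 6·3, so 6 | u_0.
Assume 6 | u_k, so u_k = 6t for some integer t.
Then u_{k+1} = 7u_k − 18 = 7·(6t) − 18 = 6(7t − 3), so 6 | u_{k+1}.
So the property holds for k+1, and by induction 6 | u_m for all m ≥ 0.

6 | u_m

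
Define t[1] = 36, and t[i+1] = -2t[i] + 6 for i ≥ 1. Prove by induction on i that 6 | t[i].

Base case: t[1] = 36 = 6·6, so 6 | t[1].
Assume 6 | t[r], so t[r] = 6s for some integer s.
Then t[r+1] = -2t[r] + 6 = -2·(6s) + 6 = 6(-2s + 1), so 6 | t[r+1].
So the property holds for r+1, and by induction 6 | t[i] for all i ≥ 1.

6 | t[i]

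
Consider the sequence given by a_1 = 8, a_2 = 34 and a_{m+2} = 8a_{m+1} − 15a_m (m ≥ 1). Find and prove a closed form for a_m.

Claim: a_m = 3^m + 5^m.

Base cases: a_1 = 8 and 3^1 + 5^1 = 8; a_2 = 34 and 3^2 + 5^2 = 34.
Assume a_j = 3^j + 5^j for all 1 ≤ j ≤ k, where k ≥ 2.
Then a_{k+1} = 8a_k − 15a_{k−1} = 8·(3^k + 5^k) − 15·(3^{k−1} + 5^{k−1}) = (8·3 − 15)3^{k−1} + (8·5 − 15)5^{k−1} = 9·3^{k−1} + 25·5^{k−1} = 3^{k+1} + 5^{k+1}.
By strong induction, a_m = 3^m + 5^m for all m ≥ 1.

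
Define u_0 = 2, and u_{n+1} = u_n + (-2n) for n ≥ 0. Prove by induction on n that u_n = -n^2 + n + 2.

Base case: u_0 = 2, and -0^2 + 0 + 2 = 2.
Assume u_j = -j^2 + j + 2.
Then u_{j+1} = u_j + (-2j) = (-j^2 + j + 2) + (-2j) = -j^2 − j + 2,
and -(j+1)^2 + (j+1) + 2 = -j^2 − j + 2.
Hence u_n = -n^2 + n + 2 for every n ≥ 0, by induction.

u_n = -n^2 + n + 2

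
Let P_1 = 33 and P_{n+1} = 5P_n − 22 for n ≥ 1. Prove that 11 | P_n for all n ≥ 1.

Base case: P_1 = 33 = 11·3, so 11 | P_1.
Assume 11 | P_r, so P_r = 11t for some integer t.
Then P_{r+1} = 5P_r − 22 = 5·(11t) − 22 = 11(5t − 2), so 11 | P_{r+1}.
By induction, 11 | P_n for all n ≥ 1.

11 | P_n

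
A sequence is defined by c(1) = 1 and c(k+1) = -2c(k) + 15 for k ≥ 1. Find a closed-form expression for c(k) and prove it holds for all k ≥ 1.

Claim: c(k) = 2·(-2)^k + 5.

Base case: c(1) = 1, and 2·(-2)^1 + 5 = -4 + 5 = 1.
Assume c(j) = 2·(-2)^j + 5 for some j ≥ 1.
Then c(j+1) = -2c(j) + 15 = -2·(2·(-2)^j + 5) + 15 = -4·(-2)^j − 10 + 15 = 2·(-2)^{j+1} + 5.
Hence c(k) = 2·(-2)^k + 5 for every k ≥ 1, by induction.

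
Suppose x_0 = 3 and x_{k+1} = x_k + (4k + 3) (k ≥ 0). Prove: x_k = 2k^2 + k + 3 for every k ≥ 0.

Base case: x_0 = 3, and 2·0^2 + 0 + 3 = 3.
Assume x_r = 2r^2 + r + 3.
Then x_{r+1} = x_r + (4r + 3) = (2r^2 + r + 3) + (4r + 3) = 2r^2 + 5r + 6,
and 2·(r+1)^2 + (r+1) + 3 = 2r^2 + 5r + 6.
This completes the inductive step, so x_k = 2k^2 + k + 3 for all k ≥ 0.

x_k = 2k^2 + k + 3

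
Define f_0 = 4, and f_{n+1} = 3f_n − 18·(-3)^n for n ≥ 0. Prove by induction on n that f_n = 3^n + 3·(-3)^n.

Base case: f_0 = 4, and 3^0 + 3·(-3)^0 = 1 + 3 = 4.
Assume f_j = 3^j + 3·(-3)^j for some j ≥ 0.
Then f_{j+1} = 3f_j − 18·(-3)^j = 3·(3^j + 3·(-3)^j) − 18·(-3)^j = 3^{j+1} + 9·(-3)^j − 18·(-3)^j = 3^{j+1} − 9·(-3)^j = 3^{j+1} + 3·(-3)^{j+1}.
So the formula holds for j+1, and by induction f_n = 3^n + 3·(-3)^n for all n ≥ 0.

f_n = 3^n + 3·(-3)^n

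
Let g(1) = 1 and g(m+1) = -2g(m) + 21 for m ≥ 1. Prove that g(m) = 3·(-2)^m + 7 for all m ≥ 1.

Base case: g(1) = 1, and 3·(-2)^1 + 7 = -6 + 7 = 1.
Assume g(k) = 3·(-2)^k + 7 for some k ≥ 1.
Then g(k+1) = -2g(k) + 21 = -2·(3·(-2)^k + 7) + 21 = -6·(-2)^k − 14 + 21 = 3·(-2)^{k+1} + 7.
This completes the inductive step, so g(m) = 3·(-2)^m + 7 for all m ≥ 1.

g(m) = 3·(-2)^m + 7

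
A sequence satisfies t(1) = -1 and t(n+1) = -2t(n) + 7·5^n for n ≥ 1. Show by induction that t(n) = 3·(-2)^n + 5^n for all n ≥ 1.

Base case: t(1) = -1, and 3·(-2)^1 + 5^1 = -6 + 5 = -1.
Assume t(k) = 3·(-2)^k + 5^k for some k ≥ 1.
Then t(k+1) = -2t(k) + 7·5^k = -2·(3·(-2)^k + 5^k) + 7·5^k = 3·(-2)^{k+1} − 2·5^k + 7·5^k = 3·(-2)^{k+1} + 5·5^k = 3·(-2)^{k+1} + 5^{k+1}.
Hence t(n) = 3·(-2)^n + 5^n for every n ≥ 1, by induction.

t(n) = 3·(-2)^n + 5^n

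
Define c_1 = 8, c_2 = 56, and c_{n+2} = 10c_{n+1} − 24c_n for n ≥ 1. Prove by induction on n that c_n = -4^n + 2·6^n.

Base cases: c_1 = 8 and -4^1 + 2·6^1 = 8; c_2 = 56 and -4^2 + 2·6^2 = 56.
Assume c_j = -4^j + 2·6^j for all 1 ≤ j ≤ m, where m ≥ 2.
Then c_{m+1} = 10c_m − 24c_{m−1} = 10·(-4^m + 2·6^m) − 24·(-4^{m−1} + 2·6^{m−1}) = -(10·4 − 24)4^{m−1} + 2·(10·6 − 24)6^{m−1} = -16·4^{m−1} + 72·6^{m−1} = -4^{m+1} + 2·6^{m+1}.
Hence c_n = -4^n + 2·6^n for every n ≥ 1, by strong induction.

c_n = -4^n + 2·6^n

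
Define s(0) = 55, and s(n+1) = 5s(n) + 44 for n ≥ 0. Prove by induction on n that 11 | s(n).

Base case: s(0) = 55 = 11·5, so 11 | s(0).
Assume 11 | s(r), so s(r) = 11t for some integer t.
Then s(r+1) = 5s(r) + 44 = 5·(11t) + 44 = 11(5t + 4), so 11 | s(r+1).
By induction, 11 | s(n) for all n ≥ 0.

11 | s(n)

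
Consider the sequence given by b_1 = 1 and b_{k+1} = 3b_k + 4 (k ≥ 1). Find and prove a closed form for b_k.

Claim: b_k = 3^k − 2.

Base case: b_1 = 1, and 3^1 − 2 = 3 − 2 = 1.
Assume b_r = 3^r − 2 for some r ≥ 1.
Then b_{r+1} = 3b_r + 4 = 3·(3^r − 2) + 4 = 3^{r+1} − 6 + 4 = 3^{r+1} − 2.
Hence b_k = 3^k − 2 for every k ≥ 1, by induction.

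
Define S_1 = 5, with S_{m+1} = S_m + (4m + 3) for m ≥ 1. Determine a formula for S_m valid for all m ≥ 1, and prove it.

Claim: S_m = 2m^2 + m + 2.

Base case: S_1 = 5, and 2·1^2 + 1 + 2 = 5.
Assume S_r = 2r^2 + r + 2.
Then S_{r+1} = S_r + (4r + 3) = (2r^2 + r + 2) + (4r + 3) = 2r^2 + 5r + 5,
and 2·(r+1)^2 + (r+1) + 2 = 2r^2 + 5r + 5.
By induction, S_m = 2m^2 + m + 2 for all m ≥ 1.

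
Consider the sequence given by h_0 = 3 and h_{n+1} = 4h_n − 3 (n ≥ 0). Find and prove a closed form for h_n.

Claim: h_n = 2·4^n + 1.

Base case: h_0 = 3, and 2·4^0 + 1 = 2 + 1 = 3.
Assume h_r = 2·4^r + 1 for some r ≥ 0.
Then h_{r+1} = 4h_r − 3 = 4·(2·4^r + 1) − 3 = 8·4^r + 4 − 3 = 2·4^{r+1} + 1.
Hence h_n = 2·4^n + 1 for every n ≥ 0, by induction.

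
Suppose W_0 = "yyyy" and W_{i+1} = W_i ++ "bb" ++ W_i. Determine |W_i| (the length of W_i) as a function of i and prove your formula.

Claim: |W_i| = 6·2^i − 2.

Base case: |W_0| = 4, and 6·2^0 − 2 = 4.
Assume |W_j| = 6·2^j − 2.
Then |W_{j+1}| = |W_j| + 2 + |W_j| = 2|W_j| + 2 = 2(6·2^j − 2) + 2 = 6·2^{j+1} − 4 + 2 = 6·2^{j+1} − 2.
This completes the inductive step, so |W_i| = 6·2^i − 2 for all i ≥ 0.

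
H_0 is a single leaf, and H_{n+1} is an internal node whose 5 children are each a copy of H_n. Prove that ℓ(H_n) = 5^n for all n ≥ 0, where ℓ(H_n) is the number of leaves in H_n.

Base case: ℓ(H_0) = 1, and 5^0 = 1.
Assume ℓ(H_m) = 5^m.
Then ℓ(H_{m+1}) = 5·ℓ(H_m) = 5·5^m = 5^{m+1}.
By induction, ℓ(H_n) = 5^n for all n ≥ 0.

ℓ(H_n) = 5^n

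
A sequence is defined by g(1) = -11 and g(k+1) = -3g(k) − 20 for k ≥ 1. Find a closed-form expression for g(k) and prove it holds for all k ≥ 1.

Claim: g(k) = 2·(-3)^k − 5.

Base case: g(1) = -11, and 2·(-3)^1 − 5 = -6 − 5 = -11.
Assume g(j) = 2·(-3)^j − 5 for some j ≥ 1.
Then g(j+1) = -3g(j) − 20 = -3·(2·(-3)^j − 5) − 20 = -6·(-3)^j + 15 − 20 = 2·(-3)^{j+1} − 5.
This completes the inductive step, so g(k) = 2·(-3)^k − 5 for all k ≥ 1.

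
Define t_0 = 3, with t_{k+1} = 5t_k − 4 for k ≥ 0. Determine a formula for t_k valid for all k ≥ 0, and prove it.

Claim: t_k = 2·5^k + 1.

Base case: t_0 = 3, and 2·5^0 + 1 = 2 + 1 = 3.
Assume t_j = 2·5^j + 1 for some j ≥ 0.
Then t_{j+1} = 5t_j − 4 = 5·(2·5^j + 1) − 4 = 10·5^j + 5 − 4 = 2·5^{j+1} + 1.
This completes the inductive step, so t_k = 2·5^k + 1 for all k ≥ 0.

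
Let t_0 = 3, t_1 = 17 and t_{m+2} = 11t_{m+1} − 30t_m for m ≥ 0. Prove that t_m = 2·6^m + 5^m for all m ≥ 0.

Base cases: t_0 = 3 and 2·6^0 + 5^0 = 3; t_1 = 17 and 2·6^1 + 5^1 = 17.
Assume t_j = 2·6^j + 5^j for all 0 ≤ j ≤ k, where k ≥ 1.
Then t_{k+1} = 11t_k − 30t_{k−1} = 11·(2·6^k + 5^k) − 30·(2·6^{k−1} + 5^{k−1}) = 2·(11·6 − 30)6^{k−1} + (11·5 − 30)5^{k−1} = 72·6^{k−1} + 25·5^{k−1} = 2·6^{k+1} + 5^{k+1}.
By strong induction, t_m = 2·6^m + 5^m for all m ≥ 0.

t_m = 2·6^m + 5^m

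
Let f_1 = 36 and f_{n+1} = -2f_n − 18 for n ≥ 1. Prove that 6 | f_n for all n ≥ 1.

Base case: f_1 = 36 = 6·6, so 6 | f_1.
Assume 6 | f_k, so f_k = 6t for some integer t.
Then f_{k+1} = -2f_k − 18 = -2·(6t) − 18 = 6(-2t − 3), so 6 | f_{k+1}.
By induction, 6 | f_n for all n ≥ 1.

6 | f_n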